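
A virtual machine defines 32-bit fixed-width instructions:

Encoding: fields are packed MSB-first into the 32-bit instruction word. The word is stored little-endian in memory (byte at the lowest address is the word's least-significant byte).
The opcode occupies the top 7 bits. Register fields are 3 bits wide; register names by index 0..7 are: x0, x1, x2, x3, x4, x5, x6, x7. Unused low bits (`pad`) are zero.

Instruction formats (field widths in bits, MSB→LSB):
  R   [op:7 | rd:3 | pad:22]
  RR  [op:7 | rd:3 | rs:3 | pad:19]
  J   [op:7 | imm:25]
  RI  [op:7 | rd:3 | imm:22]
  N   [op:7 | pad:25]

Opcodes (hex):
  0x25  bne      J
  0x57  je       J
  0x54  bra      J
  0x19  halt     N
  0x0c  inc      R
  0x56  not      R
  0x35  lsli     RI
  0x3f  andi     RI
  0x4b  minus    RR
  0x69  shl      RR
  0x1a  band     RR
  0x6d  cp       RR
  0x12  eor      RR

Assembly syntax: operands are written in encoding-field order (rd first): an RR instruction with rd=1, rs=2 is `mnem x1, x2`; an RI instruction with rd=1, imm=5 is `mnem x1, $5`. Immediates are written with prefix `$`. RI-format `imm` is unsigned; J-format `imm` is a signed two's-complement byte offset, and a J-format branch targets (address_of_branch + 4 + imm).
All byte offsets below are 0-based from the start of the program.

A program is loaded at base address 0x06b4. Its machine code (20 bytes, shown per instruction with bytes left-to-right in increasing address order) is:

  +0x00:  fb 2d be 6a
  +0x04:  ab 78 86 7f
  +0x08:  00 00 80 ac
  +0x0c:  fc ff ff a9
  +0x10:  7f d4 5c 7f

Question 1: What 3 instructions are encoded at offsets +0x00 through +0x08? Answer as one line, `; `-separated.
lsli x2, $4075003; andi x6, $424107; not x2

off 0x00: read fb 2d be 6a as little → 0x6abe2dfb
  top 7b → 0x35 → lsli [RI]
  rd@[24:22]=0x2 ⇒ x2
  imm@[21:0]=0x3e2dfb ⇒ $4075003
off 0x04: read ab 78 86 7f as little → 0x7f8678ab
  top 7b → 0x3f → andi [RI]
  rd@[24:22]=0x6 ⇒ x6
  imm@[21:0]=0x678ab ⇒ $424107
off 0x08: read 00 00 80 ac as little → 0xac800000
  top 7b → 0x56 → not [R]
  rd@[24:22]=0x2 ⇒ x2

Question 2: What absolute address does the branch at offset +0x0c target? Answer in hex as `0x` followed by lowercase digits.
@+0c  little-endian(fc ff ff a9) = 0xa9fffffc
  opcode bits[31:25]=0x54: bra/J
  [24:0] imm=33554428 (s25→-4) = $-4
  target = base 0x06b4 + off 0x0c + 4 + imm -4 = 0x06c0

0x06c0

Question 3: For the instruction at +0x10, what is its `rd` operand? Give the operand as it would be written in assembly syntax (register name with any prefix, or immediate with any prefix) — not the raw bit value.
x5

@+10  little-endian(7f d4 5c 7f) = 0x7f5cd47f
  op=0x7f5cd47f>>25=0x3f ⇒ andi (RI)
  rd@[24:22]=0x5 ⇒ x5
  imm@[21:0]=0x1cd47f ⇒ $1889407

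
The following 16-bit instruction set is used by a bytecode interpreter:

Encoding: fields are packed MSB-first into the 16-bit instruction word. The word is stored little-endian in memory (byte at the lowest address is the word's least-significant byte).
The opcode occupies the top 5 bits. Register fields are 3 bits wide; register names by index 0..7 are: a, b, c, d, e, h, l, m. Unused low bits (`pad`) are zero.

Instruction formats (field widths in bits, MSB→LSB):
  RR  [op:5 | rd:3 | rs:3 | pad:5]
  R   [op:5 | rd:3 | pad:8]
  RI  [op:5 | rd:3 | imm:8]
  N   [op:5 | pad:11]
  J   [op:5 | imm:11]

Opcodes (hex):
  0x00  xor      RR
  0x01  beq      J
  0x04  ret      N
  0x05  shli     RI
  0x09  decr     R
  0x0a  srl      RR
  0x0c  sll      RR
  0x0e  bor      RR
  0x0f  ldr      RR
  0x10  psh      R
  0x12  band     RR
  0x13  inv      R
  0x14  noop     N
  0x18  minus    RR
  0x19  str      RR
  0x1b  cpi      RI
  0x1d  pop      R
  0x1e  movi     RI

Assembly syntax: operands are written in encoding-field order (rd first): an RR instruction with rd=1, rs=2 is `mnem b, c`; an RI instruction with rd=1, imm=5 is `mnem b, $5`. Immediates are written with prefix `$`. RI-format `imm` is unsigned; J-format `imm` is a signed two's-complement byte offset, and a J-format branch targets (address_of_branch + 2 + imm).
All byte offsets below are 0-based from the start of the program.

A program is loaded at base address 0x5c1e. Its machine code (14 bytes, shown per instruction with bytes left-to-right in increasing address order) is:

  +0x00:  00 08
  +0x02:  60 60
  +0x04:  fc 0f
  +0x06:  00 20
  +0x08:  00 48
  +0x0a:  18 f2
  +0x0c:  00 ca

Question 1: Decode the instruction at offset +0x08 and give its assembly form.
[08] 00 48 → 0x4800
  opcode bits[15:11]=0x9: decr/R
  rd@[10:8]=0x0 ⇒ a

decr a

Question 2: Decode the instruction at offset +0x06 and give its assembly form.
+0x06: 00 20 ⇒ word 0x2000 (little)
  op=0x2000>>11=0x4 ⇒ ret (N)

ret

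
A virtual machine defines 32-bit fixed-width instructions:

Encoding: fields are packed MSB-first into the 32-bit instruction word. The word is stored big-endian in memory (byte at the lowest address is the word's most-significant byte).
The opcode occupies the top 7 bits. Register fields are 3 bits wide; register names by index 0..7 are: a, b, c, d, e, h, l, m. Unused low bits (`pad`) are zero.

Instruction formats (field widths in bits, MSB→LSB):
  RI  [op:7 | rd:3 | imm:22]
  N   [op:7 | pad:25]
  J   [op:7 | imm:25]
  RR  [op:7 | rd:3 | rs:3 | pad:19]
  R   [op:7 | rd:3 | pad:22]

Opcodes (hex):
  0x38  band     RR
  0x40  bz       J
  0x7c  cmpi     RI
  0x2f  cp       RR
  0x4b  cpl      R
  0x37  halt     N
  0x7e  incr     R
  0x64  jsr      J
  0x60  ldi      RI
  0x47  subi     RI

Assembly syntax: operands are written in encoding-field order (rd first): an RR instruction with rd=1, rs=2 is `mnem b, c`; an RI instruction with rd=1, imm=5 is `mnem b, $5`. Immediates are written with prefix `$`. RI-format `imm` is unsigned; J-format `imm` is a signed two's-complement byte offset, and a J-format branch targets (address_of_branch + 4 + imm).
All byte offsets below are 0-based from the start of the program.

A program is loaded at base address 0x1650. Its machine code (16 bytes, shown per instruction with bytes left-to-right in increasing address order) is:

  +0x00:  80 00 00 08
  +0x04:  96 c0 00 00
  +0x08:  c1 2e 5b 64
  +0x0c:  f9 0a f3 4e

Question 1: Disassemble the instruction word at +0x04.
off 0x04: read 96 c0 00 00 as big → 0x96c00000
  op=0x96c00000>>25=0x4b ⇒ cpl (R)
  [24:22] rd=3 = d

cpl d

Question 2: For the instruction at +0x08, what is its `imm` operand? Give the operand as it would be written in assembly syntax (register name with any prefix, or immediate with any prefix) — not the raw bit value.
$3038052

@+08  big-endian(c1 2e 5b 64) = 0xc12e5b64
  top 7b → 0x60 → ldi [RI]
  rd@[24:22]=0x4 ⇒ e
  imm@[21:0]=0x2e5b64 ⇒ $3038052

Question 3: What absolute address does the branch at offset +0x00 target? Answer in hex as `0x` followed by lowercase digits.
@+00  big-endian(80 00 00 08) = 0x80000008
  op=0x80000008>>25=0x40 ⇒ bz (J)
  [24:0] imm=8 = $8
  target = base 0x1650 + off 0x00 + 4 + imm 8 = 0x165c

0x165c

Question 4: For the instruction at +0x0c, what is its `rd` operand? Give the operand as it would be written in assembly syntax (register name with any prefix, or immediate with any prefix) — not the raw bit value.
e

+0x0c: f9 0a f3 4e ⇒ word 0xf90af34e (big)
  top 7b → 0x7c → cmpi [RI]
  [24:22] rd=4 = e
  [21:0] imm=717646 = $717646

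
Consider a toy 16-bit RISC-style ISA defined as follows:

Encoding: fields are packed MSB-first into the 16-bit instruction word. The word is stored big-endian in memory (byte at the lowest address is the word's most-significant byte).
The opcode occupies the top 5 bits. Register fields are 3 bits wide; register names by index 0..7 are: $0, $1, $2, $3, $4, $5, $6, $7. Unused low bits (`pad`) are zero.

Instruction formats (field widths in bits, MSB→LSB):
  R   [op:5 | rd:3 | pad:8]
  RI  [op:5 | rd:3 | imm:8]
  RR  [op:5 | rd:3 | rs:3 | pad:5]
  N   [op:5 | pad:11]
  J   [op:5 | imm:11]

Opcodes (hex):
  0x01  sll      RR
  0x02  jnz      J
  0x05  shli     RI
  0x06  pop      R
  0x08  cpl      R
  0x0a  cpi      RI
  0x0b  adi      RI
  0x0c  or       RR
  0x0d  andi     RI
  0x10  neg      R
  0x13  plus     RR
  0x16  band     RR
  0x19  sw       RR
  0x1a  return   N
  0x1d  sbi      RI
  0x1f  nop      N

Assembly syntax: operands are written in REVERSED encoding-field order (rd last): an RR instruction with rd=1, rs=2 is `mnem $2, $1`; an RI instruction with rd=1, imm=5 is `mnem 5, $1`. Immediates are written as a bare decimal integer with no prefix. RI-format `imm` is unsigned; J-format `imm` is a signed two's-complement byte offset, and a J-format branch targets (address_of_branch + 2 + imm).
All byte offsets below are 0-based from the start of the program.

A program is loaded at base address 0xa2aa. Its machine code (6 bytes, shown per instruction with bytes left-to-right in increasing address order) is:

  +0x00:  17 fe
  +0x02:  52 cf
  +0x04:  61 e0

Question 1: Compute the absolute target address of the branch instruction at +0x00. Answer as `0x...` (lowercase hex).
@+00  big-endian(17 fe) = 0x17fe
  top 5b → 0x2 → jnz [J]
  imm: (w>>0)&0x7ff=0x7fe (s11→-2) → -2
  target = base 0xa2aa + off 0x00 + 2 + imm -2 = 0xa2aa

0xa2aa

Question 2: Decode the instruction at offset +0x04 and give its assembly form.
or $7, $1

[04] 61 e0 → 0x61e0
  top 5b → 0xc → or [RR]
  rd@[10:8]=0x1 ⇒ $1
  rs@[7:5]=0x7 ⇒ $7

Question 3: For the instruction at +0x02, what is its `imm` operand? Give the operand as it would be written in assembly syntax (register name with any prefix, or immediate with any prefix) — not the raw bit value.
207

[02] 52 cf → 0x52cf
  op=0x52cf>>11=0xa ⇒ cpi (RI)
  [10:8] rd=2 = $2
  [7:0] imm=207 = 207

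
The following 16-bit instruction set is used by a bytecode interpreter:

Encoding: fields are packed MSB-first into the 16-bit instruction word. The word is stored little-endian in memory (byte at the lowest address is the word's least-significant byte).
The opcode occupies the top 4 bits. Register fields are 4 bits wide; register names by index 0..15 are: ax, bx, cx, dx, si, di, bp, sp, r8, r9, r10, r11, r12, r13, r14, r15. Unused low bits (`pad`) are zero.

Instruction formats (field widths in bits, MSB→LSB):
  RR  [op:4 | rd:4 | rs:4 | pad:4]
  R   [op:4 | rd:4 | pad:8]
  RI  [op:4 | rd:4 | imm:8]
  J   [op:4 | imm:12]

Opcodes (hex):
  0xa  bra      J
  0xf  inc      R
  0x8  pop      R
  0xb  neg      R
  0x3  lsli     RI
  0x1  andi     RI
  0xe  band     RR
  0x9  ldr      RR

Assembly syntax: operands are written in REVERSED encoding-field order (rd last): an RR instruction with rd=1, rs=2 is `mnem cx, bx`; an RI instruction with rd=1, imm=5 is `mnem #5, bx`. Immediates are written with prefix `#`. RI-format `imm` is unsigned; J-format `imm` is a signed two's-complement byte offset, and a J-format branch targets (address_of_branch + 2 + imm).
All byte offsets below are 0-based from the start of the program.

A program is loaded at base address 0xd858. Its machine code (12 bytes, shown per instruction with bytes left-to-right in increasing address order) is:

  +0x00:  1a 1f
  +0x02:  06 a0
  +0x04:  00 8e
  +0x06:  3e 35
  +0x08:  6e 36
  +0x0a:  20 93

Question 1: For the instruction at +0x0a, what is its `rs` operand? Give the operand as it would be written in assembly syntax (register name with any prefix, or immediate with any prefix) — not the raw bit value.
@+0a  little-endian(20 93) = 0x9320
  opcode bits[15:12]=0x9: ldr/RR
  [11:8] rd=3 = dx
  [7:4] rs=2 = cx

cx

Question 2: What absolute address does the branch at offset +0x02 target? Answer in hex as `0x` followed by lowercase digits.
0xd862

off 0x02: read 06 a0 as little → 0xa006
  opcode bits[15:12]=0xa: bra/J
  [11:0] imm=6 = #6
  target = base 0xd858 + off 0x02 + 2 + imm 6 = 0xd862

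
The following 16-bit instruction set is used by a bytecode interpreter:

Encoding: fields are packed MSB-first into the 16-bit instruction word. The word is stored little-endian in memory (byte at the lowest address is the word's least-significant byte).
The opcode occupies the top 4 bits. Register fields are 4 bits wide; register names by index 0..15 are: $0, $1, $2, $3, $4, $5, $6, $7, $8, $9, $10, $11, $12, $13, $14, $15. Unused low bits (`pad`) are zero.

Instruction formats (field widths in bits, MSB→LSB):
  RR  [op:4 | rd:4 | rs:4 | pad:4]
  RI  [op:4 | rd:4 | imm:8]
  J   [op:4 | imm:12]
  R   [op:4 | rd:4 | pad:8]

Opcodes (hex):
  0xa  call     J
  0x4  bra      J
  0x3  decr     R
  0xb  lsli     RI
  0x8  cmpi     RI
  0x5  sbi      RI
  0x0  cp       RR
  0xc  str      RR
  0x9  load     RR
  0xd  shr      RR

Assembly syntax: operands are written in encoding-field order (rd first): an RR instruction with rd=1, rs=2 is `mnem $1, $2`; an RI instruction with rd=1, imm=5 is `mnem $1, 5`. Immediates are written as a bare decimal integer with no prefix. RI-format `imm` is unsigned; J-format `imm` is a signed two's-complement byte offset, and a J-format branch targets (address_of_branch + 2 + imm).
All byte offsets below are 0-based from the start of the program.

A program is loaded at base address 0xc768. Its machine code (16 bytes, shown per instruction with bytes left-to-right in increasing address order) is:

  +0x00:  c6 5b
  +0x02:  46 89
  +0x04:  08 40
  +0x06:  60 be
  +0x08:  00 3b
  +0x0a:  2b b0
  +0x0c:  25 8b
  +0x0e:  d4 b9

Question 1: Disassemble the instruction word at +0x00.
+0x00: c6 5b ⇒ word 0x5bc6 (little)
  op=0x5bc6>>12=0x5 ⇒ sbi (RI)
  rd@[11:8]=0xb ⇒ $11
  imm@[7:0]=0xc6 ⇒ 198

sbi $11, 198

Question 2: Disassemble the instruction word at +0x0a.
+0x0a: 2b b0 ⇒ word 0xb02b (little)
  opcode bits[15:12]=0xb: lsli/RI
  rd@[11:8]=0x0 ⇒ $0
  imm@[7:0]=0x2b ⇒ 43

lsli $0, 43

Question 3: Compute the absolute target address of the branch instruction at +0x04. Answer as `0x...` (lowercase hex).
0xc776

off 0x04: read 08 40 as little → 0x4008
  opcode bits[15:12]=0x4: bra/J
  imm: (w>>0)&0xfff=0x8 → 8
  target = base 0xc768 + off 0x04 + 2 + imm 8 = 0xc776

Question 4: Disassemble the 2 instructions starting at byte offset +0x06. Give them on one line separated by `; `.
lsli $14, 96; decr $11

off 0x06: read 60 be as little → 0xbe60
  op=0xbe60>>12=0xb ⇒ lsli (RI)
  rd@[11:8]=0xe ⇒ $14
  imm@[7:0]=0x60 ⇒ 96
off 0x08: read 00 3b as little → 0x3b00
  op=0x3b00>>12=0x3 ⇒ decr (R)
  rd@[11:8]=0xb ⇒ $11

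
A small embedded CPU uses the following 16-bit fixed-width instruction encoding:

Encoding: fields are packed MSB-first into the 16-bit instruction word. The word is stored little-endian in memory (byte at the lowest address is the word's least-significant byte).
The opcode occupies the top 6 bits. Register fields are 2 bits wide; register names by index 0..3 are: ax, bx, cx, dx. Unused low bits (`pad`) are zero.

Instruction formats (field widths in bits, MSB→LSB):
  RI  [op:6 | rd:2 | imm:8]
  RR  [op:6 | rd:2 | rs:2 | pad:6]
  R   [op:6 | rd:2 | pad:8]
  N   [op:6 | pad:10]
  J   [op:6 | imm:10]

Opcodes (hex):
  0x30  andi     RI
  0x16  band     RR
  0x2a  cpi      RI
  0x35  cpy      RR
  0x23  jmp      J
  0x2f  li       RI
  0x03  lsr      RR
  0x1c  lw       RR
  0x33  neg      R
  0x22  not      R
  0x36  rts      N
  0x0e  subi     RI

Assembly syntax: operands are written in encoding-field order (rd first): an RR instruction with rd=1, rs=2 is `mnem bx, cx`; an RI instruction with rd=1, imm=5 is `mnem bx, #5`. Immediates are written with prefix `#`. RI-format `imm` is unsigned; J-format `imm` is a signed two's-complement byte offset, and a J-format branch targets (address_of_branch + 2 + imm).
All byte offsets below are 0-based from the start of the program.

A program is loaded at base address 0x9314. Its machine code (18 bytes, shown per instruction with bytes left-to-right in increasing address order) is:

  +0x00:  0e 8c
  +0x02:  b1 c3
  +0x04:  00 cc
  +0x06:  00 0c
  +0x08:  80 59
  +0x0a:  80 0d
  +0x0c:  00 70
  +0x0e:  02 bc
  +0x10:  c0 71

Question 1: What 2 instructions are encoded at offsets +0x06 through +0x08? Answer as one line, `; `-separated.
lsr ax, ax; band bx, cx

+0x06: 00 0c ⇒ word 0x0c00 (little)
  opcode bits[15:10]=0x3: lsr/RR
  [9:8] rd=0 = ax
  [7:6] rs=0 = ax
+0x08: 80 59 ⇒ word 0x5980 (little)
  opcode bits[15:10]=0x16: band/RR
  [9:8] rd=1 = bx
  [7:6] rs=2 = cx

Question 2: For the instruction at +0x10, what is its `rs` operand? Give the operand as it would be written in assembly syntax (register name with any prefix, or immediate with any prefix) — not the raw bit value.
[10] c0 71 → 0x71c0
  op=0x71c0>>10=0x1c ⇒ lw (RR)
  [9:8] rd=1 = bx
  [7:6] rs=3 = dx

dx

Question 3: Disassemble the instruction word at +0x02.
[02] b1 c3 → 0xc3b1
  op=0xc3b1>>10=0x30 ⇒ andi (RI)
  rd@[9:8]=0x3 ⇒ dx
  imm@[7:0]=0xb1 ⇒ #177

andi dx, #177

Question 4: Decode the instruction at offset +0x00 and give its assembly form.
[00] 0e 8c → 0x8c0e
  top 6b → 0x23 → jmp [J]
  [9:0] imm=14 = #14

jmp #14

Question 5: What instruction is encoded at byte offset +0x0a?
off 0x0a: read 80 0d as little → 0x0d80
  top 6b → 0x3 → lsr [RR]
  [9:8] rd=1 = bx
  [7:6] rs=2 = cx

lsr bx, cx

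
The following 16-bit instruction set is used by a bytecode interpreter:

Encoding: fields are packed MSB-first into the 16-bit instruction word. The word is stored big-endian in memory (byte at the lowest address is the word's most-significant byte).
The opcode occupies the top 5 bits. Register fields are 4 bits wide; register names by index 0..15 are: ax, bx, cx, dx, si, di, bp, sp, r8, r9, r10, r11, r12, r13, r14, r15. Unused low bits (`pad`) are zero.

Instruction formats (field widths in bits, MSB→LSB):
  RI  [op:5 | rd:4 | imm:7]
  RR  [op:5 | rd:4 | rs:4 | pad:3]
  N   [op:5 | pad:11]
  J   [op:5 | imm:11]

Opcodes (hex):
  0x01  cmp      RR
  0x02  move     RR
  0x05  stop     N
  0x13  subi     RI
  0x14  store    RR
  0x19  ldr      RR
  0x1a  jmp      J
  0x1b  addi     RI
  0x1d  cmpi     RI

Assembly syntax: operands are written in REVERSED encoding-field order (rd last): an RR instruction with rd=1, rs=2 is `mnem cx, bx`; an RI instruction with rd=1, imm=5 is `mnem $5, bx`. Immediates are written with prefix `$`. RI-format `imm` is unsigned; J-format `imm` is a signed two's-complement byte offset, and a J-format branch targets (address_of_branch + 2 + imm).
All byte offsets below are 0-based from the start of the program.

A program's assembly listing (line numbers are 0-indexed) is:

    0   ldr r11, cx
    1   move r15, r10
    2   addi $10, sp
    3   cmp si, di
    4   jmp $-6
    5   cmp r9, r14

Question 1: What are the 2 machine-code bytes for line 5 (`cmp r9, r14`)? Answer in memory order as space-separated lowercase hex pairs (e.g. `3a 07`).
5. cmp fields op=0x1:5|rd=14:4|rs=9:4|pad=0:3 → word 0f48h → 0f 48

0f 48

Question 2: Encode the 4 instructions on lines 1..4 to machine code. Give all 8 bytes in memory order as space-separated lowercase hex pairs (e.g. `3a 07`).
1. move fields op=0x2:5|rd=10:4|rs=15:4|pad=0:3 → word 1578h → 15 78
2. addi fields op=0x1b:5|rd=7:4|imm=10:7 → word db8ah → db 8a
3. cmp fields op=0x1:5|rd=5:4|rs=4:4|pad=0:3 → word 0aa0h → 0a a0
4. jmp fields op=0x1a:5|imm=-6:11 → word d7fah → d7 fa

15 78 db 8a 0a a0 d7 fa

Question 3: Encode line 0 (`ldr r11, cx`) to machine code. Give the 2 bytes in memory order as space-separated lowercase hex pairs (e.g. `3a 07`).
c9 58

line 0 (ldr): pack op=0x19:5|rd=2:4|rs=11:4|pad=0:3 = 0xc958; big→ c9 58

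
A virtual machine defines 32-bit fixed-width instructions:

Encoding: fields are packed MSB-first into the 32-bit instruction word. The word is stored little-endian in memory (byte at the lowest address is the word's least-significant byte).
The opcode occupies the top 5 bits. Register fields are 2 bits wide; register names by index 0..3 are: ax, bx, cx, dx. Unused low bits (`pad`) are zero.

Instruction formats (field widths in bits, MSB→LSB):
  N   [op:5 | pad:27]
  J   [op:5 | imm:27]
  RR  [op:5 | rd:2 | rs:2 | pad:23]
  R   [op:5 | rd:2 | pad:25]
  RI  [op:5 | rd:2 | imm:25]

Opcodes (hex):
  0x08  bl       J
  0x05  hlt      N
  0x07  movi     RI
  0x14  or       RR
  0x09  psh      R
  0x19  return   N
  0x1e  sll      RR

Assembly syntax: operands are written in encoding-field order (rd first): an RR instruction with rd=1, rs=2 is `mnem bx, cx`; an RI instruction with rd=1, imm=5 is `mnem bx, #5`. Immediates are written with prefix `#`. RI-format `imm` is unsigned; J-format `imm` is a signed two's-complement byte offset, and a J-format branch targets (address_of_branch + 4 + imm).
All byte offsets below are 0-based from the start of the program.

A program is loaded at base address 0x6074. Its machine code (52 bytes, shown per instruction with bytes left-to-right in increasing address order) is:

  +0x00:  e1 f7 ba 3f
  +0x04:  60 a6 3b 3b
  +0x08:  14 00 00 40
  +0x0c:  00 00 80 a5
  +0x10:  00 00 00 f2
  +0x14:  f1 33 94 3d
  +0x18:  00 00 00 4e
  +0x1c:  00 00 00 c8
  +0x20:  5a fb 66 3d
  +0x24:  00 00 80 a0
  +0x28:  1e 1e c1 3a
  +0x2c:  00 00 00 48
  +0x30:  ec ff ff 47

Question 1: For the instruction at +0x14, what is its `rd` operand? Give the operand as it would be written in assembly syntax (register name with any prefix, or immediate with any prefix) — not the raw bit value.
cx

[14] f1 33 94 3d → 0x3d9433f1
  op=0x3d9433f1>>27=0x7 ⇒ movi (RI)
  rd: (w>>25)&0x3=0x2 → cx
  imm: (w>>0)&0x1ffffff=0x19433f1 → #26489841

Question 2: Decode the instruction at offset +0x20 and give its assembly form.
movi cx, #23526234

[20] 5a fb 66 3d → 0x3d66fb5a
  opcode bits[31:27]=0x7: movi/RI
  [26:25] rd=2 = cx
  [24:0] imm=23526234 = #23526234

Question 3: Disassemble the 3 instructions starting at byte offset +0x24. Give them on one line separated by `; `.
off 0x24: read 00 00 80 a0 as little → 0xa0800000
  top 5b → 0x14 → or [RR]
  rd: (w>>25)&0x3=0x0 → ax
  rs: (w>>23)&0x3=0x1 → bx
off 0x28: read 1e 1e c1 3a as little → 0x3ac11e1e
  top 5b → 0x7 → movi [RI]
  rd: (w>>25)&0x3=0x1 → bx
  imm: (w>>0)&0x1ffffff=0xc11e1e → #12656158
off 0x2c: read 00 00 00 48 as little → 0x48000000
  top 5b → 0x9 → psh [R]
  rd: (w>>25)&0x3=0x0 → ax

or ax, bx; movi bx, #12656158; psh ax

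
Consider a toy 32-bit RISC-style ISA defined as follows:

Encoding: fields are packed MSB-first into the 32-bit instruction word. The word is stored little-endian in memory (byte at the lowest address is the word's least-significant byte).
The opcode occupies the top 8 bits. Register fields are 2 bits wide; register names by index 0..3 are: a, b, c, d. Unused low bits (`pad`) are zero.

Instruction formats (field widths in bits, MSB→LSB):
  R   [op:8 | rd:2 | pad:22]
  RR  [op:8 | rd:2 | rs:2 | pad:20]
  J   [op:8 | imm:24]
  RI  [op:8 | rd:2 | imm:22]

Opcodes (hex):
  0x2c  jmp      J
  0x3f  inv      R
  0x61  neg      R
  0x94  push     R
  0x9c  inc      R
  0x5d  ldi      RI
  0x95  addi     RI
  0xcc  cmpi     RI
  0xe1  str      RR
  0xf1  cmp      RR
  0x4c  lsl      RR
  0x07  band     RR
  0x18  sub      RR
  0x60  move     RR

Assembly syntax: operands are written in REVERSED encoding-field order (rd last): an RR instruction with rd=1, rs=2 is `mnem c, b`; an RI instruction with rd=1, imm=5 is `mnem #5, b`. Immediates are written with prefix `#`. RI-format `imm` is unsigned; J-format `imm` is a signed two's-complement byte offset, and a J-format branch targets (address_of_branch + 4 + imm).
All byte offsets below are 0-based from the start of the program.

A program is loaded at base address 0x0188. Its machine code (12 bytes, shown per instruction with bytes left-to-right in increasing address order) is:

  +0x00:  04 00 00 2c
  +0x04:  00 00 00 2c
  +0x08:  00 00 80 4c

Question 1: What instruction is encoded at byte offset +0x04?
+0x04: 00 00 00 2c ⇒ word 0x2c000000 (little)
  top 8b → 0x2c → jmp [J]
  [23:0] imm=0 = #0

jmp #0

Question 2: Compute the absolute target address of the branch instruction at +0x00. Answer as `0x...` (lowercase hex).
0x0190

[00] 04 00 00 2c → 0x2c000004
  op=0x2c000004>>24=0x2c ⇒ jmp (J)
  imm: (w>>0)&0xffffff=0x4 → #4
  target = base 0x0188 + off 0x00 + 4 + imm 4 = 0x0190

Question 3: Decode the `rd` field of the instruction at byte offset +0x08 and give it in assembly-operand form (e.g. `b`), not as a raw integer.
@+08  little-endian(00 00 80 4c) = 0x4c800000
  top 8b → 0x4c → lsl [RR]
  rd: (w>>22)&0x3=0x2 → c
  rs: (w>>20)&0x3=0x0 → a

c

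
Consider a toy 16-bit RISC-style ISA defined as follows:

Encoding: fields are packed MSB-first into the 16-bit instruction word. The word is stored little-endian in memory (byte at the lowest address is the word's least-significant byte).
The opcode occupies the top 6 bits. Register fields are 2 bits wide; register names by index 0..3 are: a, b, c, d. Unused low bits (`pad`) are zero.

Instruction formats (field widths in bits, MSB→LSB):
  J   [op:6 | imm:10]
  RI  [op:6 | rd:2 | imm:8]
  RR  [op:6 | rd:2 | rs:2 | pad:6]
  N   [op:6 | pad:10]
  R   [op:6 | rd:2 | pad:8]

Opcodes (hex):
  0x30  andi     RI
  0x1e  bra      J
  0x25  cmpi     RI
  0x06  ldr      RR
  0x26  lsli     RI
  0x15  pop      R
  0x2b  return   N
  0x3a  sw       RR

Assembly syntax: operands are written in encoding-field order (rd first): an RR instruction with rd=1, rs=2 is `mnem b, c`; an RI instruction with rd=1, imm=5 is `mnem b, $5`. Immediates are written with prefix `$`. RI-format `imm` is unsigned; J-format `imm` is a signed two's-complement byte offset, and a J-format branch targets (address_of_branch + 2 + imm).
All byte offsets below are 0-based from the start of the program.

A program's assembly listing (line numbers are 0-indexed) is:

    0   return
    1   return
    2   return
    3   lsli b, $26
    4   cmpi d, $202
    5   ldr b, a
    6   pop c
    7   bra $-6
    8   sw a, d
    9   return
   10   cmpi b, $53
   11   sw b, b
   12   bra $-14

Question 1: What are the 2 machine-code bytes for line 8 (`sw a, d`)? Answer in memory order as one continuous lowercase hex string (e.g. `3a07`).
line 8 (sw): pack op=0x3a:6|rd=0:2|rs=3:2|pad=0:6 = 0xe8c0; little→ c0 e8

c0e8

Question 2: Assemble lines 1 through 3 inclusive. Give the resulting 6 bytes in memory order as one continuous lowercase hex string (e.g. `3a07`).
00ac00ac1a99

1. return fields op=0x2b:6|pad=0:10 → word ac00h → 00 ac
2. return fields op=0x2b:6|pad=0:10 → word ac00h → 00 ac
3. lsli fields op=0x26:6|rd=1:2|imm=26:8 → word 991ah → 1a 99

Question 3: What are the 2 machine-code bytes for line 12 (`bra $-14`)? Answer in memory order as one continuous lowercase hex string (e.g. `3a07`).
12. bra fields op=0x1e:6|imm=-14:10 → word 7bf2h → f2 7b

f27b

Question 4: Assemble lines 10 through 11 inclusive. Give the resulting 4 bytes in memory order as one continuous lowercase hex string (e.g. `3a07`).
359540e9

10. cmpi fields op=0x25:6|rd=1:2|imm=53:8 → word 9535h → 35 95
11. sw fields op=0x3a:6|rd=1:2|rs=1:2|pad=0:6 → word e940h → 40 e9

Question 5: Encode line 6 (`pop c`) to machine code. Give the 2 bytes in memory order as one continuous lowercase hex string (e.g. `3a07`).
0056

line 6 (pop): pack op=0x15:6|rd=2:2|pad=0:8 = 0x5600; little→ 00 56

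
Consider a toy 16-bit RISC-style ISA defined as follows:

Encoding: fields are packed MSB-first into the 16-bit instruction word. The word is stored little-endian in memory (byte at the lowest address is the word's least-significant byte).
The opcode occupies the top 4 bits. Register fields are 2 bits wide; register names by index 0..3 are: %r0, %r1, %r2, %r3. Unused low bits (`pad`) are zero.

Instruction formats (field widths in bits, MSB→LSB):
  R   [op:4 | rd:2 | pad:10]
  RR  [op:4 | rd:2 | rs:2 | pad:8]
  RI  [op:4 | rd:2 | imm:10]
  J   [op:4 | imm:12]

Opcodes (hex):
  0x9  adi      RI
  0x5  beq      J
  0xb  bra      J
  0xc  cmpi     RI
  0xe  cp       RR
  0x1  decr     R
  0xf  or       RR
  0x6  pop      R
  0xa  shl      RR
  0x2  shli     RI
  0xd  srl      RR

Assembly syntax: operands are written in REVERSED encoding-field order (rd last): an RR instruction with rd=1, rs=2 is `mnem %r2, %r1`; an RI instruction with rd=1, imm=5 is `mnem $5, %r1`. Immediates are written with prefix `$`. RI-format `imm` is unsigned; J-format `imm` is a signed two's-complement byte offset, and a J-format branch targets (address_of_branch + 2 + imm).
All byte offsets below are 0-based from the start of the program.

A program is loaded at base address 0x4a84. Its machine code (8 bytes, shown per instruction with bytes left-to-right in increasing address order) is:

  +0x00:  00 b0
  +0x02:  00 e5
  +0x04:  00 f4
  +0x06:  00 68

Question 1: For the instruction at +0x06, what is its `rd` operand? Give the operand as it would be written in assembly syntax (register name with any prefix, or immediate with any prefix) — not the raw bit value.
+0x06: 00 68 ⇒ word 0x6800 (little)
  top 4b → 0x6 → pop [R]
  rd@[11:10]=0x2 ⇒ %r2

%r2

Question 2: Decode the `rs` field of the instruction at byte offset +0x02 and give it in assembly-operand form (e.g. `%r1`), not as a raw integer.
[02] 00 e5 → 0xe500
  opcode bits[15:12]=0xe: cp/RR
  rd@[11:10]=0x1 ⇒ %r1
  rs@[9:8]=0x1 ⇒ %r1

%r1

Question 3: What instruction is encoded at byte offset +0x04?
off 0x04: read 00 f4 as little → 0xf400
  top 4b → 0xf → or [RR]
  rd@[11:10]=0x1 ⇒ %r1
  rs@[9:8]=0x0 ⇒ %r0

or %r0, %r1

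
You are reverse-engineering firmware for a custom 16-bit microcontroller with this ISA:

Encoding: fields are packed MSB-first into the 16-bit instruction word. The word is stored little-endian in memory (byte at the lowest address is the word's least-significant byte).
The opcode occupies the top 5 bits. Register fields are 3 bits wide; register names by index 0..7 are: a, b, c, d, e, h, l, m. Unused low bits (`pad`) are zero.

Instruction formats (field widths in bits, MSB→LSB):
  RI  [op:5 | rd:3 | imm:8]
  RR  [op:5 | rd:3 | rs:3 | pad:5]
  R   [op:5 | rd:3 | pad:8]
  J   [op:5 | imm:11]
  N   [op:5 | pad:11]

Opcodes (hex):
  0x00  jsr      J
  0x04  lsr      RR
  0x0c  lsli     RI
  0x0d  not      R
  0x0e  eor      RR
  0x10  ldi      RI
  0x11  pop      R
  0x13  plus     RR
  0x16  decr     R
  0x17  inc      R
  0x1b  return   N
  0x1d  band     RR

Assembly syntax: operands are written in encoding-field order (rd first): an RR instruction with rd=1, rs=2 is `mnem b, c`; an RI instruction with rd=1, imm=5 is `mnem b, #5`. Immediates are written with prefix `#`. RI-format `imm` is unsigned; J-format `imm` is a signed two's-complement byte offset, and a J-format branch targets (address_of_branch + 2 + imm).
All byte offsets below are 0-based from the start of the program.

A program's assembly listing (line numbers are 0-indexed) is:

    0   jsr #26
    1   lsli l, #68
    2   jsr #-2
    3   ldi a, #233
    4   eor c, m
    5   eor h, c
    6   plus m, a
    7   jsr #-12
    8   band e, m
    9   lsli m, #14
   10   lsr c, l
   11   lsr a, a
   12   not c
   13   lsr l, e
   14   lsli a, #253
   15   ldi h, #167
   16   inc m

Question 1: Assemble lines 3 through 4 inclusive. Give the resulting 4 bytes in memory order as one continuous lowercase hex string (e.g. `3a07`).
3. ldi fields op=0x10:5|rd=0:3|imm=233:8 → word 80e9h → e9 80
4. eor fields op=0xe:5|rd=2:3|rs=7:3|pad=0:5 → word 72e0h → e0 72

e980e072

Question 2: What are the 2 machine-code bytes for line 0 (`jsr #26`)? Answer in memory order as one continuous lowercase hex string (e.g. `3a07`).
1a00

L0: jsr op=0x0:5|imm=26:11 ⇒ 0x001a ⇒ little 1a 00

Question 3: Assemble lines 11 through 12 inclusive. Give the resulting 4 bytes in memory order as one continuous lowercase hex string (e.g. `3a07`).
0020006a

11. lsr fields op=0x4:5|rd=0:3|rs=0:3|pad=0:5 → word 2000h → 00 20
12. not fields op=0xd:5|rd=2:3|pad=0:8 → word 6a00h → 00 6a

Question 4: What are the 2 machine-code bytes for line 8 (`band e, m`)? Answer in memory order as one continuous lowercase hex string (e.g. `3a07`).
line 8 (band): pack op=0x1d:5|rd=4:3|rs=7:3|pad=0:5 = 0xece0; little→ e0 ec

e0ec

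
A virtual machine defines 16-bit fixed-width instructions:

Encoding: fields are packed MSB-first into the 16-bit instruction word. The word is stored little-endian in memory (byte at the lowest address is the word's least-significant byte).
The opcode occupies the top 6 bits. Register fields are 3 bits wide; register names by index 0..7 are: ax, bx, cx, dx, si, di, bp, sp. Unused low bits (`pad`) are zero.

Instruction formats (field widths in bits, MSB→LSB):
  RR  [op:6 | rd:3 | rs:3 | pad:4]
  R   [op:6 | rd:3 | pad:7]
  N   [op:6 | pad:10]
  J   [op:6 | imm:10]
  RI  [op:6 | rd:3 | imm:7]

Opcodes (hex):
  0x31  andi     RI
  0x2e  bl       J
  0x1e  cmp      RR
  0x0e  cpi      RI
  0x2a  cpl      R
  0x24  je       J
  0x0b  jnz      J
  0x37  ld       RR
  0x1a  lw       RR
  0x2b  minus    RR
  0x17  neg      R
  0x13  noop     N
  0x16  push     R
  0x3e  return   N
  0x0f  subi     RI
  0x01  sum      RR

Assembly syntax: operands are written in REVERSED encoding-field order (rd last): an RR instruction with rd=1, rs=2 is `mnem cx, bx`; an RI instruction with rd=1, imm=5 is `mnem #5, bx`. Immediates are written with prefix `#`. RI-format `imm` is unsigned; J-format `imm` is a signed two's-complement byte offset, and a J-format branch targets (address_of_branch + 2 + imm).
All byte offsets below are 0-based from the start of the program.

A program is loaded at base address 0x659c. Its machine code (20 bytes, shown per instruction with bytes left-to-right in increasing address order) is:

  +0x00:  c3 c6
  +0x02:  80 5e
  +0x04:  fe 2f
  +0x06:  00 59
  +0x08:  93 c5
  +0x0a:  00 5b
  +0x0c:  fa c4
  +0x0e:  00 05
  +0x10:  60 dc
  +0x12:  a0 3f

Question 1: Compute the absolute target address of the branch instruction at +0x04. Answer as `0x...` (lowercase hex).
0x65a0

+0x04: fe 2f ⇒ word 0x2ffe (little)
  op=0x2ffe>>10=0xb ⇒ jnz (J)
  imm: (w>>0)&0x3ff=0x3fe (s10→-2) → #-2
  target = base 0x659c + off 0x04 + 2 + imm -2 = 0x65a0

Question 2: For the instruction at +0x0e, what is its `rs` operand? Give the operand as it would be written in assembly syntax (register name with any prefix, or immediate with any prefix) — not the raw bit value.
@+0e  little-endian(00 05) = 0x0500
  top 6b → 0x1 → sum [RR]
  rd: (w>>7)&0x7=0x2 → cx
  rs: (w>>4)&0x7=0x0 → ax

ax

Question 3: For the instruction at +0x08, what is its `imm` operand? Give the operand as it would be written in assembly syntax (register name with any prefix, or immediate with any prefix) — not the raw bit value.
off 0x08: read 93 c5 as little → 0xc593
  op=0xc593>>10=0x31 ⇒ andi (RI)
  [9:7] rd=3 = dx
  [6:0] imm=19 = #19

#19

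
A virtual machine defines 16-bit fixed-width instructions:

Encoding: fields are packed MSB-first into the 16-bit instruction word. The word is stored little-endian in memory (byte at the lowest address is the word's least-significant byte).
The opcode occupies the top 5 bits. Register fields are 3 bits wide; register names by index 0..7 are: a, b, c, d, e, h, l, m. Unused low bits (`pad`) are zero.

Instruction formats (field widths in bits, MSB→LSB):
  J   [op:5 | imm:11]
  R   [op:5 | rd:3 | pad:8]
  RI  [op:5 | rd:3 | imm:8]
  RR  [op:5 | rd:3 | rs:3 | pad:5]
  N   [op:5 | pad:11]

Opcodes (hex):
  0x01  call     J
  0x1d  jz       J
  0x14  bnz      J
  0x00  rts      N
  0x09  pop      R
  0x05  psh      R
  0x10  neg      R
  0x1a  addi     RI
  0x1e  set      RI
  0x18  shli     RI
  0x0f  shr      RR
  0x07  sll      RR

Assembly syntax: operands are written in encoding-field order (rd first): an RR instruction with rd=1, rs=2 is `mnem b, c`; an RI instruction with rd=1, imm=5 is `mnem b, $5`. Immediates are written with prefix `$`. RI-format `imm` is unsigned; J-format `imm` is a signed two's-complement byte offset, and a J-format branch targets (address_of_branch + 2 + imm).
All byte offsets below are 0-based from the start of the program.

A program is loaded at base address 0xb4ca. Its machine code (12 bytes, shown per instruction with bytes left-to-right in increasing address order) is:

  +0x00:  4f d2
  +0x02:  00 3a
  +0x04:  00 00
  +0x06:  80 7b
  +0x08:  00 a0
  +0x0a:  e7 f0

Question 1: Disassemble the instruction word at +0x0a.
@+0a  little-endian(e7 f0) = 0xf0e7
  top 5b → 0x1e → set [RI]
  rd: (w>>8)&0x7=0x0 → a
  imm: (w>>0)&0xff=0xe7 → $231

set a, $231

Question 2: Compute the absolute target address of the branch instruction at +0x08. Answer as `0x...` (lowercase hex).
0xb4d4

off 0x08: read 00 a0 as little → 0xa000
  top 5b → 0x14 → bnz [J]
  imm: (w>>0)&0x7ff=0x0 → $0
  target = base 0xb4ca + off 0x08 + 2 + imm 0 = 0xb4d4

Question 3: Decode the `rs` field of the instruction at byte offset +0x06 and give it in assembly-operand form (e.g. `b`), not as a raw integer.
off 0x06: read 80 7b as little → 0x7b80
  top 5b → 0xf → shr [RR]
  rd@[10:8]=0x3 ⇒ d
  rs@[7:5]=0x4 ⇒ e

e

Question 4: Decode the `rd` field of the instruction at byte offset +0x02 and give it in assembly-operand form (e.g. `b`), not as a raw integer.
+0x02: 00 3a ⇒ word 0x3a00 (little)
  op=0x3a00>>11=0x7 ⇒ sll (RR)
  rd: (w>>8)&0x7=0x2 → c
  rs: (w>>5)&0x7=0x0 → a

c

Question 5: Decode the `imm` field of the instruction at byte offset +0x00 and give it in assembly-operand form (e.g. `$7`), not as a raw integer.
@+00  little-endian(4f d2) = 0xd24f
  op=0xd24f>>11=0x1a ⇒ addi (RI)
  rd@[10:8]=0x2 ⇒ c
  imm@[7:0]=0x4f ⇒ $79

$79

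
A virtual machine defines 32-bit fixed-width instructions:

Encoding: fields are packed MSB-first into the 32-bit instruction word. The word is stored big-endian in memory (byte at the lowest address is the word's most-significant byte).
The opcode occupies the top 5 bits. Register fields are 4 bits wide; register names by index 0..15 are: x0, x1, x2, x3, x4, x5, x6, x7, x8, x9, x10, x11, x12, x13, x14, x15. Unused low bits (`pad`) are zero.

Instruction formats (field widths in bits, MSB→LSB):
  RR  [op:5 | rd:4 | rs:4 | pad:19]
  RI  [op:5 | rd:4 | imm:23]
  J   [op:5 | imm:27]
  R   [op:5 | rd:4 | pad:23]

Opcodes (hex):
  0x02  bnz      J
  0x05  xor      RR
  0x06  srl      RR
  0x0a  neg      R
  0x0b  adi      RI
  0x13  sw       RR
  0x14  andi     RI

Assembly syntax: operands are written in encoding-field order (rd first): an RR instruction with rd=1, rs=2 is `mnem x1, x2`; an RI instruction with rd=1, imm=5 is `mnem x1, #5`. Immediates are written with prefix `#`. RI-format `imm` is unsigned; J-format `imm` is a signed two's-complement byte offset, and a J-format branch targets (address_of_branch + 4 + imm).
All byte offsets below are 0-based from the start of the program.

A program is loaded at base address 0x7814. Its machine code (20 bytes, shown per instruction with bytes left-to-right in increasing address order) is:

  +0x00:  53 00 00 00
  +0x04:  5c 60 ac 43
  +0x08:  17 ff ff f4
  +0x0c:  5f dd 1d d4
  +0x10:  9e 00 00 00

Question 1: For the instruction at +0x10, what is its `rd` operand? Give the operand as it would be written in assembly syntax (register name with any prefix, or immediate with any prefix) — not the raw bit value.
x12

off 0x10: read 9e 00 00 00 as big → 0x9e000000
  top 5b → 0x13 → sw [RR]
  rd@[26:23]=0xc ⇒ x12
  rs@[22:19]=0x0 ⇒ x0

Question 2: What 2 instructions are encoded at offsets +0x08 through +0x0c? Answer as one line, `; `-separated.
@+08  big-endian(17 ff ff f4) = 0x17fffff4
  top 5b → 0x2 → bnz [J]
  imm: (w>>0)&0x7ffffff=0x7fffff4 (s27→-12) → #-12
@+0c  big-endian(5f dd 1d d4) = 0x5fdd1dd4
  top 5b → 0xb → adi [RI]
  rd: (w>>23)&0xf=0xf → x15
  imm: (w>>0)&0x7fffff=0x5d1dd4 → #6102484

bnz #-12; adi x15, #6102484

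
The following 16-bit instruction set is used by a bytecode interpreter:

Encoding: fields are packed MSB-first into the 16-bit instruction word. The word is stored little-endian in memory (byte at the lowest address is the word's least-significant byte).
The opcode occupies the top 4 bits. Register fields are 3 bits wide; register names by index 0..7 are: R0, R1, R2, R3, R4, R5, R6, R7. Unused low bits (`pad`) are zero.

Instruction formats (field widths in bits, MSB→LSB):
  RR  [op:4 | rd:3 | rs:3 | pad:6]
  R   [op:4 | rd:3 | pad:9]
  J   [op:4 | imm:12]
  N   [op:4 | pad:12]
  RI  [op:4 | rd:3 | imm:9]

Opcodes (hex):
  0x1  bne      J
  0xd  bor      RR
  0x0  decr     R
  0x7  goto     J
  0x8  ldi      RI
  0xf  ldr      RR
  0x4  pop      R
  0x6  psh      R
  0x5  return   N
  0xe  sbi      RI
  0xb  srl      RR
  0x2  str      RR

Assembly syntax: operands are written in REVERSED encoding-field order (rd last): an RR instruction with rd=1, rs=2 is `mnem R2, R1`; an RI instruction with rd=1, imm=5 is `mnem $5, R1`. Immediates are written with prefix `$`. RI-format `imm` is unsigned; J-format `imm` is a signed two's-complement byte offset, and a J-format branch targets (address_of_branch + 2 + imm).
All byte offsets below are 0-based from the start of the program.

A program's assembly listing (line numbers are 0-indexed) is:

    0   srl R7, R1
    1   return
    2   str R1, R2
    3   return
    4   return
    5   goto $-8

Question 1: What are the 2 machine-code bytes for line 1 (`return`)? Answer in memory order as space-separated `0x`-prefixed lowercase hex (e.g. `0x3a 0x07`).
L1: return op=0x5:4|pad=0:12 ⇒ 0x5000 ⇒ little 00 50

0x00 0x50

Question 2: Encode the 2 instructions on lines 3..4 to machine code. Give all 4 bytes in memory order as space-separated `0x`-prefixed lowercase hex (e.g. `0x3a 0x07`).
L3: return op=0x5:4|pad=0:12 ⇒ 0x5000 ⇒ little 00 50
L4: return op=0x5:4|pad=0:12 ⇒ 0x5000 ⇒ little 00 50

0x00 0x50 0x00 0x50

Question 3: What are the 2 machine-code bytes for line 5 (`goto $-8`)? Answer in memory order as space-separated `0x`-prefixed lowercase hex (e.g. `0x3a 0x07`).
line 5 (goto): pack op=0x7:4|imm=-8:12 = 0x7ff8; little→ f8 7f

0xf8 0x7f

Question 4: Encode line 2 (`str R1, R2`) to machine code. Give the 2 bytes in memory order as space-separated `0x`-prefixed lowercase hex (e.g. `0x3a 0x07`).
0x40 0x24

L2: str op=0x2:4|rd=2:3|rs=1:3|pad=0:6 ⇒ 0x2440 ⇒ little 40 24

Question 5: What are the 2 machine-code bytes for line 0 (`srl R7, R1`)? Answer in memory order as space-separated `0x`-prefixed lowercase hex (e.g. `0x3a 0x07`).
0xc0 0xb3

line 0 (srl): pack op=0xb:4|rd=1:3|rs=7:3|pad=0:6 = 0xb3c0; little→ c0 b3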